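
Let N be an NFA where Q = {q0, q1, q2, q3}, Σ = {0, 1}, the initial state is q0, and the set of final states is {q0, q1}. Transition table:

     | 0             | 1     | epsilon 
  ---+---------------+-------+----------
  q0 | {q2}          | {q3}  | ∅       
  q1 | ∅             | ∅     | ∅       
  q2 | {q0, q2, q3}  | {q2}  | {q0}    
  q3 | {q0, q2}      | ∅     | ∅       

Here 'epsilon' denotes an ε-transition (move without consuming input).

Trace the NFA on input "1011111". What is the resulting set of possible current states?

{q0, q2, q3}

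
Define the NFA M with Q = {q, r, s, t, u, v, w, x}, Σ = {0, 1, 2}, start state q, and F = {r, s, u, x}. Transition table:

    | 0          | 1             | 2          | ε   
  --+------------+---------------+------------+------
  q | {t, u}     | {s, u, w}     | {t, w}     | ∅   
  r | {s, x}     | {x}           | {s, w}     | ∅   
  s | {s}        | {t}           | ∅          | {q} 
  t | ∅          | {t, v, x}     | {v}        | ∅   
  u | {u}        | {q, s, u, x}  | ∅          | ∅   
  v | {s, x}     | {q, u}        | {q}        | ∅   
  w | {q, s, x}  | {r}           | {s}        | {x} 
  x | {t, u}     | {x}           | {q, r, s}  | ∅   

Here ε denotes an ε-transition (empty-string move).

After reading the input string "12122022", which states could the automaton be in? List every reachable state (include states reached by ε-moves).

Start in {q}.
Read '1': q→{s, u, w}; union {s, u, w}; ε-closure = {q, s, u, w, x}.
Read '2': q→{t, w}, s→∅, u→∅, w→{s}, x→{q, r, s}; union {q, r, s, t, w}; ε-closure = {q, r, s, t, w, x}.
Read '1': q→{s, u, w}, r→{x}, s→{t}, t→{t, v, x}, w→{r}, x→{x}; union {r, s, t, u, v, w, x}; ε-closure = {q, r, s, t, u, v, w, x}.
Read '2': q→{t, w}, r→{s, w}, s→∅, t→{v}, u→∅, v→{q}, w→{s}, x→{q, r, s}; union {q, r, s, t, v, w}; ε-closure = {q, r, s, t, v, w, x}.
Read '2': q→{t, w}, r→{s, w}, s→∅, t→{v}, v→{q}, w→{s}, x→{q, r, s}; union {q, r, s, t, v, w}; ε-closure = {q, r, s, t, v, w, x}.
Read '0': q→{t, u}, r→{s, x}, s→{s}, t→∅, v→{s, x}, w→{q, s, x}, x→{t, u}; now {q, s, t, u, x}.
Read '2': q→{t, w}, s→∅, t→{v}, u→∅, x→{q, r, s}; union {q, r, s, t, v, w}; ε-closure = {q, r, s, t, v, w, x}.
Read '2': q→{t, w}, r→{s, w}, s→∅, t→{v}, v→{q}, w→{s}, x→{q, r, s}; union {q, r, s, t, v, w}; ε-closure = {q, r, s, t, v, w, x}.

{q, r, s, t, v, w, x}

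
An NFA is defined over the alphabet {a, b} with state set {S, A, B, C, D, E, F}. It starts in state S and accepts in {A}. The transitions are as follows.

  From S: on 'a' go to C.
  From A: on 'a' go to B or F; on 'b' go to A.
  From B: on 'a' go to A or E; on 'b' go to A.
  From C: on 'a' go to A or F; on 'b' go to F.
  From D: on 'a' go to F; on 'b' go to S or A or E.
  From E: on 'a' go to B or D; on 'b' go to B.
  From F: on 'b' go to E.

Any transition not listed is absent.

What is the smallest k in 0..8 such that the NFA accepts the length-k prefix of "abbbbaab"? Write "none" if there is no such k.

Start in {S}.
Read 'a': S→{C}; now {C}.
Read 'b': C→{F}; now {F}.
Read 'b': F→{E}; now {E}.
Read 'b': E→{B}; now {B}.
Read 'b': B→{A}; now {A}.
None of the earlier sets intersect F, but {A} does.

5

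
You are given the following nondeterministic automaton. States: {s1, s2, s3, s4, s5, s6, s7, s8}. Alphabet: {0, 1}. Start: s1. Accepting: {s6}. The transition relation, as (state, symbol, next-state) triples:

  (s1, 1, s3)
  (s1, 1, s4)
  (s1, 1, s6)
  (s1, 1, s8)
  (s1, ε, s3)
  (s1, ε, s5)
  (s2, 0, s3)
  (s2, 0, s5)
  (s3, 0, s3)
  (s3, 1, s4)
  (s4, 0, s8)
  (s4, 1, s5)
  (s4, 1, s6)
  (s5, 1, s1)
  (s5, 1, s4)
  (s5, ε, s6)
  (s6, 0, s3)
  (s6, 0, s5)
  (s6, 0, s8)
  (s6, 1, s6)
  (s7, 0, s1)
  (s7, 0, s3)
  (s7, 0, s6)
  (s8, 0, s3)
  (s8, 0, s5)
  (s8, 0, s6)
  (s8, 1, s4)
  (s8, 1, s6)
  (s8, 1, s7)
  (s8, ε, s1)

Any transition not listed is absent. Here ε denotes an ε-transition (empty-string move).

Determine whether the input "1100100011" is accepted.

Yes

Start: ε-closure({s1}) = {s1, s3, s5, s6}.
Read '1': {s1, s3, s5, s6} → {s1, s3, s4, s5, s6, s8}.
Read '1': {s1, s3, s4, s5, s6, s8} → {s1, s3, s4, s5, s6, s7, s8}.
Read '0': {s1, s3, s4, s5, s6, s7, s8} → {s1, s3, s5, s6, s8}.
Read '0': {s1, s3, s5, s6, s8} → {s1, s3, s5, s6, s8}.
Read '1': {s1, s3, s5, s6, s8} → {s1, s3, s4, s5, s6, s7, s8}.
Read '0': {s1, s3, s4, s5, s6, s7, s8} → {s1, s3, s5, s6, s8}.
Read '0': {s1, s3, s5, s6, s8} → {s1, s3, s5, s6, s8}.
Read '0': {s1, s3, s5, s6, s8} → {s1, s3, s5, s6, s8}.
Read '1': {s1, s3, s5, s6, s8} → {s1, s3, s4, s5, s6, s7, s8}.
Read '1': {s1, s3, s4, s5, s6, s7, s8} → {s1, s3, s4, s5, s6, s7, s8}.
The final set {s1, s3, s4, s5, s6, s7, s8} contains the accepting state s6.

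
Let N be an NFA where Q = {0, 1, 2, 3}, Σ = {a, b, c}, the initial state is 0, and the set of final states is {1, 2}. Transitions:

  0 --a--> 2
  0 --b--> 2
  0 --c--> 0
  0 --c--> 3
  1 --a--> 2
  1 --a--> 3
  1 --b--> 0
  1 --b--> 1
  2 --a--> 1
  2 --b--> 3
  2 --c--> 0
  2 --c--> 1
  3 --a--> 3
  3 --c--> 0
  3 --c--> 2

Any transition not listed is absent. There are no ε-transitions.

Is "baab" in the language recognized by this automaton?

Start in {0}.
Read 'b': {0} → {2}.
Read 'a': {2} → {1}.
Read 'a': {1} → {2, 3}.
Read 'b': {2, 3} → {3}.
The final set {3} contains no accepting state.

No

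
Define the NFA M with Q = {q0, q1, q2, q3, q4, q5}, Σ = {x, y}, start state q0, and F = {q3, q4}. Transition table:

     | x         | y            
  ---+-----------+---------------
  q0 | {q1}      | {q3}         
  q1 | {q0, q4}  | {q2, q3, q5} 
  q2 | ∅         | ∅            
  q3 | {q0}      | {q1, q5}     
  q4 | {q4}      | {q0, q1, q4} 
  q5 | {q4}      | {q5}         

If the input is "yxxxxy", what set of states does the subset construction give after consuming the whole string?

{q0, q1, q2, q3, q4, q5}

Start in {q0}.
Read 'y': q0→{q3}; now {q3}.
Read 'x': q3→{q0}; now {q0}.
Read 'x': q0→{q1}; now {q1}.
Read 'x': q1→{q0, q4}; now {q0, q4}.
Read 'x': q0→{q1}, q4→{q4}; now {q1, q4}.
Read 'y': q1→{q2, q3, q5}, q4→{q0, q1, q4}; now {q0, q1, q2, q3, q4, q5}.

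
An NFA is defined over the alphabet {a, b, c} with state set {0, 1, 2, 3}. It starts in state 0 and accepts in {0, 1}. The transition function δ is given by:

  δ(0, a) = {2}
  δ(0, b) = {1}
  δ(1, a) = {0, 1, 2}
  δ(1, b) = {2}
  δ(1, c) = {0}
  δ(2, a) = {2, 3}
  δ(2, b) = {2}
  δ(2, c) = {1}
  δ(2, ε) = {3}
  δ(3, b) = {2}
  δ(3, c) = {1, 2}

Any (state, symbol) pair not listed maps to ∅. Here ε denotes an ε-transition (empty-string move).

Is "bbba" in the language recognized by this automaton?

No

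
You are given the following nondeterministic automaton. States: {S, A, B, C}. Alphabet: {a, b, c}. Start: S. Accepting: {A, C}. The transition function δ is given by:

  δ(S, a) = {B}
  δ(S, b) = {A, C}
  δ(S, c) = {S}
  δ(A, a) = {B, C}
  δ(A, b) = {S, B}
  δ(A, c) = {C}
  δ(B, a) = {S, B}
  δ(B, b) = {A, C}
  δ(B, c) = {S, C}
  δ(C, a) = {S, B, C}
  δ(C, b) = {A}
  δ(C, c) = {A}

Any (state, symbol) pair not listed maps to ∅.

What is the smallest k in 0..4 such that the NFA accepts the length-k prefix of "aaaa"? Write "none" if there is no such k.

none

Start in {S}.
Read 'a': {S} → {B}.
Read 'a': {B} → {S, B}.
Read 'a': {S, B} → {S, B}.
Read 'a': {S, B} → {S, B}.
No reachable set along the way intersects F.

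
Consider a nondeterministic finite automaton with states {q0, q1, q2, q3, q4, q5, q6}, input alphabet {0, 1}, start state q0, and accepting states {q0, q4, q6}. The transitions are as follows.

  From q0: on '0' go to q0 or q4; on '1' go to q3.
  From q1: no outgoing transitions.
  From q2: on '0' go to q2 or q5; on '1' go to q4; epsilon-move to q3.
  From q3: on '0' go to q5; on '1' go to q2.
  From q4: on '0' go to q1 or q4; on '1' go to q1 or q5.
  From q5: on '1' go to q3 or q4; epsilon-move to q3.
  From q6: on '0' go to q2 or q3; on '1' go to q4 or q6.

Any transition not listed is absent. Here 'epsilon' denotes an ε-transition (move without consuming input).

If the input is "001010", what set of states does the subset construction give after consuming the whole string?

{q1, q2, q3, q4, q5}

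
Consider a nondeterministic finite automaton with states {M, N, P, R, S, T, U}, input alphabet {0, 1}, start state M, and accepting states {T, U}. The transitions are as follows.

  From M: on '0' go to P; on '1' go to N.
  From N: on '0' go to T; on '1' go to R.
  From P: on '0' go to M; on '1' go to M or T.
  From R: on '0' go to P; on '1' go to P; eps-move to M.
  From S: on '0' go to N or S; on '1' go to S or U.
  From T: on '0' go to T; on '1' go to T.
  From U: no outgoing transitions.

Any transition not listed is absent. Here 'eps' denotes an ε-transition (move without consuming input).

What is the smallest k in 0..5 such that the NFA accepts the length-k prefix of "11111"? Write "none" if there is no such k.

4

Start in {M}.
Read '1': M→{N}; now {N}.
Read '1': N→{R}; union {R}; ε-closure = {M, R}.
Read '1': M→{N}, R→{P}; now {N, P}.
Read '1': N→{R}, P→{M, T}; now {M, R, T}.
None of the earlier sets intersect F, but {M, R, T} does.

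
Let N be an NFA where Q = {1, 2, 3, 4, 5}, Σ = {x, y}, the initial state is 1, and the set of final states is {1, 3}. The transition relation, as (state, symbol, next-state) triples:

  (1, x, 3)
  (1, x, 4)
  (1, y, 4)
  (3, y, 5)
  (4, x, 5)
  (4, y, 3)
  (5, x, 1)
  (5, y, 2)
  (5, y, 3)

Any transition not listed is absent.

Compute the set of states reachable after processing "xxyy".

{5}

Start in {1}.
Read 'x': 1→{3, 4}; now {3, 4}.
Read 'x': 3→∅, 4→{5}; now {5}.
Read 'y': 5→{2, 3}; now {2, 3}.
Read 'y': 2→∅, 3→{5}; now {5}.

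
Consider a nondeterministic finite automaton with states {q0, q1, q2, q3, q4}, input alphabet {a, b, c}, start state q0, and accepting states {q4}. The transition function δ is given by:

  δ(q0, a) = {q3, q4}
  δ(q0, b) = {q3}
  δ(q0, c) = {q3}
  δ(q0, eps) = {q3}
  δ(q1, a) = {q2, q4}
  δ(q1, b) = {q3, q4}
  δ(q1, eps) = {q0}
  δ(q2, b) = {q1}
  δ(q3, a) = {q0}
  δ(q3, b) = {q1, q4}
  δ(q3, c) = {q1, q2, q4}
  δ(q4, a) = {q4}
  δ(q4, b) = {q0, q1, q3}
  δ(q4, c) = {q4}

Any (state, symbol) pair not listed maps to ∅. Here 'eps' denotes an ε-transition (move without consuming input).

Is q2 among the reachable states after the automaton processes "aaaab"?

Start: ε-closure({q0}) = {q0, q3}.
Read 'a': q0→{q3, q4}, q3→{q0}; now {q0, q3, q4}.
Read 'a': q0→{q3, q4}, q3→{q0}, q4→{q4}; now {q0, q3, q4}.
Read 'a': q0→{q3, q4}, q3→{q0}, q4→{q4}; now {q0, q3, q4}.
Read 'a': q0→{q3, q4}, q3→{q0}, q4→{q4}; now {q0, q3, q4}.
Read 'b': q0→{q3}, q3→{q1, q4}, q4→{q0, q1, q3}; now {q0, q1, q3, q4}.
State q2 is not in {q0, q1, q3, q4}.

No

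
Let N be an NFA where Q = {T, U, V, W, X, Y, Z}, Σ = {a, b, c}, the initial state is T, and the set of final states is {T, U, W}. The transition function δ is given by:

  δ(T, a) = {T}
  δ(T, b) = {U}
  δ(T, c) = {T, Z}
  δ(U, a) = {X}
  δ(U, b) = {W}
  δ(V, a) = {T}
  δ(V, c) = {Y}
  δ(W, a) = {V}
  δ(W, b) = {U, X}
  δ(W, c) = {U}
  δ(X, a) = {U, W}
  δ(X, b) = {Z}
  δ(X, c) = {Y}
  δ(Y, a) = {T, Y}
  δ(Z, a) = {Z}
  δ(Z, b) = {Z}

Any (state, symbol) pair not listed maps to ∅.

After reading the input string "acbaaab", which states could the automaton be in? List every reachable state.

{Z}

Start in {T}.
Read 'a': T→{T}; now {T}.
Read 'c': T→{T, Z}; now {T, Z}.
Read 'b': T→{U}, Z→{Z}; now {U, Z}.
Read 'a': U→{X}, Z→{Z}; now {X, Z}.
Read 'a': X→{U, W}, Z→{Z}; now {U, W, Z}.
Read 'a': U→{X}, W→{V}, Z→{Z}; now {V, X, Z}.
Read 'b': V→∅, X→{Z}, Z→{Z}; now {Z}.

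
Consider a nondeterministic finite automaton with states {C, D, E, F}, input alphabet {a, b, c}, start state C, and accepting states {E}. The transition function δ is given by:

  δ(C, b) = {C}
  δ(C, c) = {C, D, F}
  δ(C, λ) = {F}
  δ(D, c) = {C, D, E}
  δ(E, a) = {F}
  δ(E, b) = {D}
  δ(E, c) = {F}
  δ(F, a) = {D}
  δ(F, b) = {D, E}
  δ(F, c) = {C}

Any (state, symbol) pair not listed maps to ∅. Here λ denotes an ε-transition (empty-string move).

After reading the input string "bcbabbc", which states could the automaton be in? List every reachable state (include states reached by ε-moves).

Start: ε-closure({C}) = {C, F}.
Read 'b': C→{C}, F→{D, E}; union {C, D, E}; ε-closure = {C, D, E, F}.
Read 'c': C→{C, D, F}, D→{C, D, E}, E→{F}, F→{C}; now {C, D, E, F}.
Read 'b': C→{C}, D→∅, E→{D}, F→{D, E}; union {C, D, E}; ε-closure = {C, D, E, F}.
Read 'a': C→∅, D→∅, E→{F}, F→{D}; now {D, F}.
Read 'b': D→∅, F→{D, E}; now {D, E}.
Read 'b': D→∅, E→{D}; now {D}.
Read 'c': D→{C, D, E}; union {C, D, E}; ε-closure = {C, D, E, F}.

{C, D, E, F}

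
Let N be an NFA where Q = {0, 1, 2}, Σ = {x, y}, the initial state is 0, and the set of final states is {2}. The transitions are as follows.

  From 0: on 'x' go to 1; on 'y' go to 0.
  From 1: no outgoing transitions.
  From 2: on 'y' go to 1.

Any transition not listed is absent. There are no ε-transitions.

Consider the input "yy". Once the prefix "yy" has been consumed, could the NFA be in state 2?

Start in {0}.
Read 'y': 0→{0}; now {0}.
Read 'y': 0→{0}; now {0}.
State 2 is not in {0}.

No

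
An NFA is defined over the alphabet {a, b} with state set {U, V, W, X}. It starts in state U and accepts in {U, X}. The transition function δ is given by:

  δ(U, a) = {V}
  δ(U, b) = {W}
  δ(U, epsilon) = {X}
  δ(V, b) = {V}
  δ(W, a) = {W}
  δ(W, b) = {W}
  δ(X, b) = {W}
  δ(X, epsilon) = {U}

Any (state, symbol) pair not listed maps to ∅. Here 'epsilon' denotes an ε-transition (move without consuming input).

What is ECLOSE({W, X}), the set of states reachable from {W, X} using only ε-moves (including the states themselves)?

{U, W, X}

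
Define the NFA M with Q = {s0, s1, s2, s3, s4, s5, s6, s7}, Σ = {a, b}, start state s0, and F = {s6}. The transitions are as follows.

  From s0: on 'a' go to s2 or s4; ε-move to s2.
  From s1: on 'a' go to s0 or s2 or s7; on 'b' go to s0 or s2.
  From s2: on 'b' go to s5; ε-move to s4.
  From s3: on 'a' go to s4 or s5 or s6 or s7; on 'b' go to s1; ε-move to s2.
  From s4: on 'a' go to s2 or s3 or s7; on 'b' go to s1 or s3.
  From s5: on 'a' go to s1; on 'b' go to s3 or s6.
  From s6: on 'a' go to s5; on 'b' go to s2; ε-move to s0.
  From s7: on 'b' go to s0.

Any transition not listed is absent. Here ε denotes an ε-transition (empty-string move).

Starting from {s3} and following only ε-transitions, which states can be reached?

{s2, s3, s4}

Begin with {s3}.
ε-move s3 → s2; add s2.
ε-move s2 → s4; add s4.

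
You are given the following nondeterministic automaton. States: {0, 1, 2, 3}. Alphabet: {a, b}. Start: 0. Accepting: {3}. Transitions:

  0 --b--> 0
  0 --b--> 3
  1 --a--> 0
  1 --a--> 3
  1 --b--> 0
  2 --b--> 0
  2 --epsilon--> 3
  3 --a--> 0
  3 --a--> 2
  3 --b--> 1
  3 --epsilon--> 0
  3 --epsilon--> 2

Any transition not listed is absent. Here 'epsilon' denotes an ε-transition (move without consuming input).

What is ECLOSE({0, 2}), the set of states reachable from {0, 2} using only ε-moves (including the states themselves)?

{0, 2, 3}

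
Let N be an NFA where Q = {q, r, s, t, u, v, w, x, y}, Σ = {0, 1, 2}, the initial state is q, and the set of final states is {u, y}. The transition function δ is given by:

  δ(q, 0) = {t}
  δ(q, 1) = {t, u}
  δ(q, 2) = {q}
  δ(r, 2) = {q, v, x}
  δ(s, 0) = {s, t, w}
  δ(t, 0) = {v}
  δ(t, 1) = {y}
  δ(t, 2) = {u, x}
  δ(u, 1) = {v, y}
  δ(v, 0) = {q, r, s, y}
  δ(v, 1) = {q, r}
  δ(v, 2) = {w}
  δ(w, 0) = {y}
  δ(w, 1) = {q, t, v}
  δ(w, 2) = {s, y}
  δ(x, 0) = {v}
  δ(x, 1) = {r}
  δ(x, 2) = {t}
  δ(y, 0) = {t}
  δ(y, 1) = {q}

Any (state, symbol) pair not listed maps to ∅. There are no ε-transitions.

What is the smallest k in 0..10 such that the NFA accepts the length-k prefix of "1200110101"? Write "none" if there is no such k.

1

Start in {q}.
Read '1': {q} → {t, u}.
None of the earlier sets intersect F, but {t, u} does.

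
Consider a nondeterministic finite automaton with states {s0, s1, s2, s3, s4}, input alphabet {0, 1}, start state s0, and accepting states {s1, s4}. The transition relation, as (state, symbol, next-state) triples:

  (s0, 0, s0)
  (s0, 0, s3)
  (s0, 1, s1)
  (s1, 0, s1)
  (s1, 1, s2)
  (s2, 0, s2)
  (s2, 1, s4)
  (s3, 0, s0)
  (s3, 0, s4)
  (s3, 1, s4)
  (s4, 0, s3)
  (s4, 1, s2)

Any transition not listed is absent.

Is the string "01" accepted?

Yes

Start in {s0}.
Read '0': s0→{s0, s3}; now {s0, s3}.
Read '1': s0→{s1}, s3→{s4}; now {s1, s4}.
The final set {s1, s4} contains the accepting states s1, s4.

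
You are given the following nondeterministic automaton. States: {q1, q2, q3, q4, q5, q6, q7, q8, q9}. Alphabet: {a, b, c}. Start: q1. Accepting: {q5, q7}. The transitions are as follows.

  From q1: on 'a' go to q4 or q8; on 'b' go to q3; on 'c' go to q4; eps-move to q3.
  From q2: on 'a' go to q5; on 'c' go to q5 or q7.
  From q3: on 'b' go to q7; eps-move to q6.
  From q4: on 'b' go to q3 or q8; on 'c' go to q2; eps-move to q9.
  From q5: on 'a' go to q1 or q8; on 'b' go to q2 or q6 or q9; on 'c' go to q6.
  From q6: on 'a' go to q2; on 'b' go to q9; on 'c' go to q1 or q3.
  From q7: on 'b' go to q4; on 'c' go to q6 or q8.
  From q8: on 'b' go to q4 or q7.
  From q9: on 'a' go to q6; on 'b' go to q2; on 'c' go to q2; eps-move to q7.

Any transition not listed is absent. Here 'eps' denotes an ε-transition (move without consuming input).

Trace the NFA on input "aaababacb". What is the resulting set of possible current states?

{q3, q6, q7, q9}

Start: ε-closure({q1}) = {q1, q3, q6}.
Read 'a': q1→{q4, q8}, q3→∅, q6→{q2}; union {q2, q4, q8}; ε-closure = {q2, q4, q7, q8, q9}.
Read 'a': q2→{q5}, q4→∅, q7→∅, q8→∅, q9→{q6}; now {q5, q6}.
Read 'a': q5→{q1, q8}, q6→{q2}; union {q1, q2, q8}; ε-closure = {q1, q2, q3, q6, q8}.
Read 'b': q1→{q3}, q2→∅, q3→{q7}, q6→{q9}, q8→{q4, q7}; union {q3, q4, q7, q9}; ε-closure = {q3, q4, q6, q7, q9}.
Read 'a': q3→∅, q4→∅, q6→{q2}, q7→∅, q9→{q6}; now {q2, q6}.
Read 'b': q2→∅, q6→{q9}; union {q9}; ε-closure = {q7, q9}.
Read 'a': q7→∅, q9→{q6}; now {q6}.
Read 'c': q6→{q1, q3}; union {q1, q3}; ε-closure = {q1, q3, q6}.
Read 'b': q1→{q3}, q3→{q7}, q6→{q9}; union {q3, q7, q9}; ε-closure = {q3, q6, q7, q9}.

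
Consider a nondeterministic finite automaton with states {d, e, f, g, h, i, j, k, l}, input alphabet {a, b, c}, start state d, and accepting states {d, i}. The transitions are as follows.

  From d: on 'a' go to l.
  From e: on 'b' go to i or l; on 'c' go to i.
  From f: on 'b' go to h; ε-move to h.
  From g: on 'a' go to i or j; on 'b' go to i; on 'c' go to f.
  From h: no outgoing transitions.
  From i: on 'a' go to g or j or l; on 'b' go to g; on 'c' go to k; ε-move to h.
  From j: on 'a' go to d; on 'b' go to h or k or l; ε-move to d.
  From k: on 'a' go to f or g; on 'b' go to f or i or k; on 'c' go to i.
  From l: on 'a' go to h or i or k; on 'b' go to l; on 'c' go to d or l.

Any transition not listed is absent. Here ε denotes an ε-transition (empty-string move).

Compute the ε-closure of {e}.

Begin with {e}.
No ε-moves leave this set, so the closure equals the set itself.

{e}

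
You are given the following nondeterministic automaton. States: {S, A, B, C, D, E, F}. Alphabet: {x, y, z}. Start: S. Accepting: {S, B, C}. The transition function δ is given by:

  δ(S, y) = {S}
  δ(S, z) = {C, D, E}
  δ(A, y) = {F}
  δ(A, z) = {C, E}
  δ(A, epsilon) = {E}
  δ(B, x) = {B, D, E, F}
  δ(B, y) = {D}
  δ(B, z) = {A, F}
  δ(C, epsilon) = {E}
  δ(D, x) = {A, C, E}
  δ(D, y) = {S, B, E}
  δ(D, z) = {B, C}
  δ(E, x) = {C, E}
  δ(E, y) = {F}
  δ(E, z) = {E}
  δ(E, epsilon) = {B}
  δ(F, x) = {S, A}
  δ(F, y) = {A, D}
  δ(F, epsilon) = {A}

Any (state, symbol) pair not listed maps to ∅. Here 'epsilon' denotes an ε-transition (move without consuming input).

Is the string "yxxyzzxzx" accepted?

Start in {S}.
Read 'y': S→{S}; now {S}.
Read 'x': S→∅; now ∅.
The set is empty and remains empty for the remaining 7 symbols.
The final set ∅ contains no accepting state.

No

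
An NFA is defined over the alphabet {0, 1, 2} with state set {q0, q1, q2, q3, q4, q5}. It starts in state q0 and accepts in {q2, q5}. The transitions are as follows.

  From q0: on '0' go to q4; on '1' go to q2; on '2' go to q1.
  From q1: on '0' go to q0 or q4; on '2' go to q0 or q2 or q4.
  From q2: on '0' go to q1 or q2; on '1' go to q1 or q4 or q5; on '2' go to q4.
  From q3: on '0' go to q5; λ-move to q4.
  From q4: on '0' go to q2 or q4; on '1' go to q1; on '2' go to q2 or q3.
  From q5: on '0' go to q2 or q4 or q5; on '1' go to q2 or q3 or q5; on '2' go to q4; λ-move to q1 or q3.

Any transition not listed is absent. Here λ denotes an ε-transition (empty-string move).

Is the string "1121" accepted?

Start in {q0}.
Read '1': q0→{q2}; now {q2}.
Read '1': q2→{q1, q4, q5}; union {q1, q4, q5}; ε-closure = {q1, q3, q4, q5}.
Read '2': q1→{q0, q2, q4}, q3→∅, q4→{q2, q3}, q5→{q4}; now {q0, q2, q3, q4}.
Read '1': q0→{q2}, q2→{q1, q4, q5}, q3→∅, q4→{q1}; union {q1, q2, q4, q5}; ε-closure = {q1, q2, q3, q4, q5}.
The final set {q1, q2, q3, q4, q5} contains the accepting states q2, q5.

Yes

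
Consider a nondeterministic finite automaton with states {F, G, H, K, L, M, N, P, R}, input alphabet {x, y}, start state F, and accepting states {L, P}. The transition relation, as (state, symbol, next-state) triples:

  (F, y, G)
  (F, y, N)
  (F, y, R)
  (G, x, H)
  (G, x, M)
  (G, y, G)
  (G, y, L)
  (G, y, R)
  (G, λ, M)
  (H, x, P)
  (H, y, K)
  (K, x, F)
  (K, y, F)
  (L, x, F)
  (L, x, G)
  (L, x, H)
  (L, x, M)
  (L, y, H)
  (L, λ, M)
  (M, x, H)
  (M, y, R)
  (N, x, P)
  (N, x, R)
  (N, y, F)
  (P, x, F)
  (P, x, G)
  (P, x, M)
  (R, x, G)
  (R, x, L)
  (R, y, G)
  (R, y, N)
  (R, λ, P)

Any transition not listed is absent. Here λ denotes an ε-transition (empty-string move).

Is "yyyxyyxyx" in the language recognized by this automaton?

Yes

Start in {F}.
Read 'y': {F} → {G, M, N, P, R}.
Read 'y': {G, M, N, P, R} → {F, G, L, M, N, P, R}.
Read 'y': {F, G, L, M, N, P, R} → {F, G, H, L, M, N, P, R}.
Read 'x': {F, G, H, L, M, N, P, R} → {F, G, H, L, M, P, R}.
Read 'y': {F, G, H, L, M, P, R} → {G, H, K, L, M, N, P, R}.
Read 'y': {G, H, K, L, M, N, P, R} → {F, G, H, K, L, M, N, P, R}.
Read 'x': {F, G, H, K, L, M, N, P, R} → {F, G, H, L, M, P, R}.
Read 'y': {F, G, H, L, M, P, R} → {G, H, K, L, M, N, P, R}.
Read 'x': {G, H, K, L, M, N, P, R} → {F, G, H, L, M, P, R}.
The final set {F, G, H, L, M, P, R} contains the accepting states L, P.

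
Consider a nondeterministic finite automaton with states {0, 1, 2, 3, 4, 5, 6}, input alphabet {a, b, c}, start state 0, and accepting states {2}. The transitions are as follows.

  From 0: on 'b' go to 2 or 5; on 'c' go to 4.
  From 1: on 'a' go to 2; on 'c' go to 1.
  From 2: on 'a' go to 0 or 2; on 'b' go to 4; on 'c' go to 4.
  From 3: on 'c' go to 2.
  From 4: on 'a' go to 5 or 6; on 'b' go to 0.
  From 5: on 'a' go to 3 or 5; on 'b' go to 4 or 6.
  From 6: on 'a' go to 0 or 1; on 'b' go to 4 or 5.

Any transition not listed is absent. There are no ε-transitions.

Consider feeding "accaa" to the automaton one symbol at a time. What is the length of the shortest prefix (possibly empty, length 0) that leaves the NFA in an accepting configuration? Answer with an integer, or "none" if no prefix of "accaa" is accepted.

Start in {0}.
Read 'a': {0} → ∅.
The set is empty and remains empty for the remaining 4 symbols.
No reachable set along the way intersects F.

none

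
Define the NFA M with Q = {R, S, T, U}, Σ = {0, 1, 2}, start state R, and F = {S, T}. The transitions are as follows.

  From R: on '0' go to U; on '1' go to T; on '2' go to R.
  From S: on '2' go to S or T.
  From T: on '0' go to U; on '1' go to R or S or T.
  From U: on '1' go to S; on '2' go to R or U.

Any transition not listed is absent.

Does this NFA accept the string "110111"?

No

Start in {R}.
Read '1': R→{T}; now {T}.
Read '1': T→{R, S, T}; now {R, S, T}.
Read '0': R→{U}, S→∅, T→{U}; now {U}.
Read '1': U→{S}; now {S}.
Read '1': S→∅; now ∅.
The set is empty and remains empty for the remaining 1 symbol.
The final set ∅ contains no accepting state.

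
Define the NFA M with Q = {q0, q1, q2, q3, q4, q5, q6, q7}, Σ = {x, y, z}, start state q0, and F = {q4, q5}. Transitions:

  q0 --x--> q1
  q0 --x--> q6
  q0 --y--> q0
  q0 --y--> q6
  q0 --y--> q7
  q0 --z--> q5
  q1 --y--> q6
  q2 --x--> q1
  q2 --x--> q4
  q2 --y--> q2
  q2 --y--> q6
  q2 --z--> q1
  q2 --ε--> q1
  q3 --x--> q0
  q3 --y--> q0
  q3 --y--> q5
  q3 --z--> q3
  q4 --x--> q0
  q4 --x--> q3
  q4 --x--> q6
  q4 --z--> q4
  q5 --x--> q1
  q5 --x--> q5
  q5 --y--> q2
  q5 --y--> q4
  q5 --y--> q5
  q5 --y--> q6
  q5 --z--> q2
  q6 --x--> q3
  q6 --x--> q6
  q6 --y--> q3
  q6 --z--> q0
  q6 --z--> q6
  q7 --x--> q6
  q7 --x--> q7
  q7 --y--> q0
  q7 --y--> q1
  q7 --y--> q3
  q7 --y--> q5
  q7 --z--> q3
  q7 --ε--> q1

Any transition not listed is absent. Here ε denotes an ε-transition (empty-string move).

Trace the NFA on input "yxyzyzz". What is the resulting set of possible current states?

{q0, q1, q2, q3, q4, q5, q6}

Start in {q0}.
Read 'y': q0→{q0, q6, q7}; union {q0, q6, q7}; ε-closure = {q0, q1, q6, q7}.
Read 'x': q0→{q1, q6}, q1→∅, q6→{q3, q6}, q7→{q6, q7}; now {q1, q3, q6, q7}.
Read 'y': q1→{q6}, q3→{q0, q5}, q6→{q3}, q7→{q0, q1, q3, q5}; now {q0, q1, q3, q5, q6}.
Read 'z': q0→{q5}, q1→∅, q3→{q3}, q5→{q2}, q6→{q0, q6}; union {q0, q2, q3, q5, q6}; ε-closure = {q0, q1, q2, q3, q5, q6}.
Read 'y': q0→{q0, q6, q7}, q1→{q6}, q2→{q2, q6}, q3→{q0, q5}, q5→{q2, q4, q5, q6}, q6→{q3}; union {q0, q2, q3, q4, q5, q6, q7}; ε-closure = {q0, q1, q2, q3, q4, q5, q6, q7}.
Read 'z': q0→{q5}, q1→∅, q2→{q1}, q3→{q3}, q4→{q4}, q5→{q2}, q6→{q0, q6}, q7→{q3}; now {q0, q1, q2, q3, q4, q5, q6}.
Read 'z': q0→{q5}, q1→∅, q2→{q1}, q3→{q3}, q4→{q4}, q5→{q2}, q6→{q0, q6}; now {q0, q1, q2, q3, q4, q5, q6}.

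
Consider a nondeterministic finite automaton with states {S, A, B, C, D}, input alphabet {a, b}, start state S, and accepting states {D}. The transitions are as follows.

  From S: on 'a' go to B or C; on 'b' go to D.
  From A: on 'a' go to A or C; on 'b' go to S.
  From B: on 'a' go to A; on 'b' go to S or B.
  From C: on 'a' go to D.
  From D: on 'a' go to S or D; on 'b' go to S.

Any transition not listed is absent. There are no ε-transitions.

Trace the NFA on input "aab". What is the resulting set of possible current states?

{S}

Start in {S}.
Read 'a': S→{B, C}; now {B, C}.
Read 'a': B→{A}, C→{D}; now {A, D}.
Read 'b': A→{S}, D→{S}; now {S}.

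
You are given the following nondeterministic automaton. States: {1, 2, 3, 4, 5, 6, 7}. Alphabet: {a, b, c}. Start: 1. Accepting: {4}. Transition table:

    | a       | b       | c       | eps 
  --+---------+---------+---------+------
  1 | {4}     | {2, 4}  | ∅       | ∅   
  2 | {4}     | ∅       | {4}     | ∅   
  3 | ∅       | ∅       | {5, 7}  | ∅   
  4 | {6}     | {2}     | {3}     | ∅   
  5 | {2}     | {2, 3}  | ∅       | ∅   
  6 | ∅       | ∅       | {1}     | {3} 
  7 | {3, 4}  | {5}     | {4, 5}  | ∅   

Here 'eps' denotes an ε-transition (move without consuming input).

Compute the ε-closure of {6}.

Begin with {6}.
ε-move 6 → 3; add 3.

{3, 6}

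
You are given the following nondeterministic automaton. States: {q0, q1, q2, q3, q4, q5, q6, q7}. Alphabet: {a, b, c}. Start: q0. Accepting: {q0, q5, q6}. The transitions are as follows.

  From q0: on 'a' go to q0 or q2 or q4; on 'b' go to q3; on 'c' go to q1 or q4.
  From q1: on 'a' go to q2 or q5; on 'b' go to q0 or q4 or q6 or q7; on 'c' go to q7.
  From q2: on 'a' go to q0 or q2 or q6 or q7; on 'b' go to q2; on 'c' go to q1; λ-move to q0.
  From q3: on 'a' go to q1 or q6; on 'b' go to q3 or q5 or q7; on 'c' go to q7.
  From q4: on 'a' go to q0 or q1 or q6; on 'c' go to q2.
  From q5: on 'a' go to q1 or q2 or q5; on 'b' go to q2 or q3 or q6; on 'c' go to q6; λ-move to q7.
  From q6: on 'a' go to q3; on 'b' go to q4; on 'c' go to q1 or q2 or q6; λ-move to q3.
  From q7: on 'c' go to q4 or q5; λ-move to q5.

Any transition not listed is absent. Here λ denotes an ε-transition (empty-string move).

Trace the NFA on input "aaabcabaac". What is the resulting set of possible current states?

{q0, q1, q2, q3, q4, q5, q6, q7}

Start in {q0}.
Read 'a': q0→{q0, q2, q4}; now {q0, q2, q4}.
Read 'a': q0→{q0, q2, q4}, q2→{q0, q2, q6, q7}, q4→{q0, q1, q6}; union {q0, q1, q2, q4, q6, q7}; ε-closure = {q0, q1, q2, q3, q4, q5, q6, q7}.
Read 'a': q0→{q0, q2, q4}, q1→{q2, q5}, q2→{q0, q2, q6, q7}, q3→{q1, q6}, q4→{q0, q1, q6}, q5→{q1, q2, q5}, q6→{q3}, q7→∅; now {q0, q1, q2, q3, q4, q5, q6, q7}.
Read 'b': q0→{q3}, q1→{q0, q4, q6, q7}, q2→{q2}, q3→{q3, q5, q7}, q4→∅, q5→{q2, q3, q6}, q6→{q4}, q7→∅; now {q0, q2, q3, q4, q5, q6, q7}.
Read 'c': q0→{q1, q4}, q2→{q1}, q3→{q7}, q4→{q2}, q5→{q6}, q6→{q1, q2, q6}, q7→{q4, q5}; union {q1, q2, q4, q5, q6, q7}; ε-closure = {q0, q1, q2, q3, q4, q5, q6, q7}.
Read 'a': q0→{q0, q2, q4}, q1→{q2, q5}, q2→{q0, q2, q6, q7}, q3→{q1, q6}, q4→{q0, q1, q6}, q5→{q1, q2, q5}, q6→{q3}, q7→∅; now {q0, q1, q2, q3, q4, q5, q6, q7}.
Read 'b': q0→{q3}, q1→{q0, q4, q6, q7}, q2→{q2}, q3→{q3, q5, q7}, q4→∅, q5→{q2, q3, q6}, q6→{q4}, q7→∅; now {q0, q2, q3, q4, q5, q6, q7}.
Read 'a': q0→{q0, q2, q4}, q2→{q0, q2, q6, q7}, q3→{q1, q6}, q4→{q0, q1, q6}, q5→{q1, q2, q5}, q6→{q3}, q7→∅; now {q0, q1, q2, q3, q4, q5, q6, q7}.
Read 'a': q0→{q0, q2, q4}, q1→{q2, q5}, q2→{q0, q2, q6, q7}, q3→{q1, q6}, q4→{q0, q1, q6}, q5→{q1, q2, q5}, q6→{q3}, q7→∅; now {q0, q1, q2, q3, q4, q5, q6, q7}.
Read 'c': q0→{q1, q4}, q1→{q7}, q2→{q1}, q3→{q7}, q4→{q2}, q5→{q6}, q6→{q1, q2, q6}, q7→{q4, q5}; union {q1, q2, q4, q5, q6, q7}; ε-closure = {q0, q1, q2, q3, q4, q5, q6, q7}.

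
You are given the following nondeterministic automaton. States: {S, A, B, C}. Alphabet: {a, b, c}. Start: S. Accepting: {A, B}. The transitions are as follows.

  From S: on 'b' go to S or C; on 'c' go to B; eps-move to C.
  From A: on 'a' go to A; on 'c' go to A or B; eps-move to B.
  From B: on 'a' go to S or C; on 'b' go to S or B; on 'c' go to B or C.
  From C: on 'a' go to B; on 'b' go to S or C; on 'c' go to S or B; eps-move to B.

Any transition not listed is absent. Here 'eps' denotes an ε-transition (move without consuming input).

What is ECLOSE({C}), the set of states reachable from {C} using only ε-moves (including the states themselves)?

{B, C}

Begin with {C}.
ε-move C → B; add B.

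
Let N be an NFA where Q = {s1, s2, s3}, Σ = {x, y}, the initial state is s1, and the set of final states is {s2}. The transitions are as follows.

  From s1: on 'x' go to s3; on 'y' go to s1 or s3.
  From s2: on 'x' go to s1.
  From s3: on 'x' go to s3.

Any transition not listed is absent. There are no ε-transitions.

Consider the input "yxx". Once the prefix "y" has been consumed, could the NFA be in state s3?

Start in {s1}.
Read 'y': s1→{s1, s3}; now {s1, s3}.
State s3 is in {s1, s3}.

Yes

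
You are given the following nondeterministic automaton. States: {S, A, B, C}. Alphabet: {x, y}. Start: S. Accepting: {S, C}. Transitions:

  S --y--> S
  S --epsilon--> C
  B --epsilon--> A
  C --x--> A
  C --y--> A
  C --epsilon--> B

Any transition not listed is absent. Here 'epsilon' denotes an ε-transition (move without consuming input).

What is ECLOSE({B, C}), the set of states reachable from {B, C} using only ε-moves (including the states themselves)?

{A, B, C}

Begin with {B, C}.
ε-move B → A; add A.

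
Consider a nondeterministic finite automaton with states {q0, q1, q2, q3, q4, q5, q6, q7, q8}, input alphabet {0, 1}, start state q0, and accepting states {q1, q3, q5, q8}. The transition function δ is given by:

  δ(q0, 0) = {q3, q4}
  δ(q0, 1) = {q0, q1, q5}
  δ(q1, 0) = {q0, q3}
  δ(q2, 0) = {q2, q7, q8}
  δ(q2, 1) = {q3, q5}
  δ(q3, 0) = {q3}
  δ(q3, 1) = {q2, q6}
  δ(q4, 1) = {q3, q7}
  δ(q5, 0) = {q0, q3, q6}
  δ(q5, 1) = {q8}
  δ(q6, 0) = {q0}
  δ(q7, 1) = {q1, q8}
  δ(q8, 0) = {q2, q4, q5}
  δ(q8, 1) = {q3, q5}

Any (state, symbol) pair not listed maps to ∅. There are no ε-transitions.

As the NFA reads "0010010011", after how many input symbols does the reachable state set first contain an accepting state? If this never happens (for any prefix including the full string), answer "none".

Start in {q0}.
Read '0': {q0} → {q3, q4}.
None of the earlier sets intersect F, but {q3, q4} does.

1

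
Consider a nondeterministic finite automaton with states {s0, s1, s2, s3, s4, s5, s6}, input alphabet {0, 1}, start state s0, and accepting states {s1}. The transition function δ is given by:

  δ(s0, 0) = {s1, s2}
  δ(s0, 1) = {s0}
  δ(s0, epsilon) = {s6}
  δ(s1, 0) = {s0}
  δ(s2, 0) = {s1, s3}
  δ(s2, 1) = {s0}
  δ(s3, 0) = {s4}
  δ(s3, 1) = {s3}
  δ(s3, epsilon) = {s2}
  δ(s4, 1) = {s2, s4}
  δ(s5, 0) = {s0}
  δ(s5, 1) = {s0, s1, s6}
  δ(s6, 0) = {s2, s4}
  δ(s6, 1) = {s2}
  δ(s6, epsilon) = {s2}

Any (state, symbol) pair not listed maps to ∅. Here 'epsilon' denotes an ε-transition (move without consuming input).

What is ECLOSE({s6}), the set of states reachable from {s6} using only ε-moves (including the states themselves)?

{s2, s6}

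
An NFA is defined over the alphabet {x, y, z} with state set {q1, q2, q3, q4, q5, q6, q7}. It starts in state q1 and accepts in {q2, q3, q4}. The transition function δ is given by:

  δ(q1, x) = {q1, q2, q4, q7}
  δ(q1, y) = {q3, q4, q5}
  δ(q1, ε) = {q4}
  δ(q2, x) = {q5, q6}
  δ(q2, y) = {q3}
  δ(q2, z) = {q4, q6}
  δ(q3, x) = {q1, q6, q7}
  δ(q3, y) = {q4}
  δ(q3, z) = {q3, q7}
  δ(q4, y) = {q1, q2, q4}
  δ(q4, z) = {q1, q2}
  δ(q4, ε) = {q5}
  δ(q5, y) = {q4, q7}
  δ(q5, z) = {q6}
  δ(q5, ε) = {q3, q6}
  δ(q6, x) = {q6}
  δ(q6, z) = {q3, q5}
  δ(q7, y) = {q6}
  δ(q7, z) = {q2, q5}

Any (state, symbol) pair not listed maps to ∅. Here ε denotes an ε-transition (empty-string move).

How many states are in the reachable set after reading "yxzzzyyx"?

7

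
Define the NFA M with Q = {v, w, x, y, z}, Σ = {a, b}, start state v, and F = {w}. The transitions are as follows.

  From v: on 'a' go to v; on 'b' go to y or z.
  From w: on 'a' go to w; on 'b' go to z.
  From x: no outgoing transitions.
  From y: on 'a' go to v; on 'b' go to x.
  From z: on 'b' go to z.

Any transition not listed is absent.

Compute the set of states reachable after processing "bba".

∅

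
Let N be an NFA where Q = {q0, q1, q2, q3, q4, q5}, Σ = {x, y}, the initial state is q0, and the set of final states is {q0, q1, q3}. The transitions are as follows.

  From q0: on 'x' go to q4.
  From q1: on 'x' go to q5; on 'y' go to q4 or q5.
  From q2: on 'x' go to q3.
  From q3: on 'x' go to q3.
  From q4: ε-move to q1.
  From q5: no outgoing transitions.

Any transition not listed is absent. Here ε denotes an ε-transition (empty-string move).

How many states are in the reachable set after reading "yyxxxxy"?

Start in {q0}.
Read 'y': q0→∅; now ∅.
The set is empty and remains empty for the remaining 6 symbols.
That set has 0 states.

0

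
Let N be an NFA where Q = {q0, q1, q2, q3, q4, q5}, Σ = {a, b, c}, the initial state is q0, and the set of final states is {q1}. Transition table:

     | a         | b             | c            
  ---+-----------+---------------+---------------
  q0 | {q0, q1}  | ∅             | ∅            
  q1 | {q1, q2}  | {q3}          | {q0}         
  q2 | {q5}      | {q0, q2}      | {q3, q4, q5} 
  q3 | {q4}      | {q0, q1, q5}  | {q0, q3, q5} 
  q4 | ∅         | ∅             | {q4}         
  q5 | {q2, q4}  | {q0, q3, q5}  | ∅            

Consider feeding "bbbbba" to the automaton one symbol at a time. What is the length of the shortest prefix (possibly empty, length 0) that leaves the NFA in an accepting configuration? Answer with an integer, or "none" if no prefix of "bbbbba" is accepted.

none

Start in {q0}.
Read 'b': q0→∅; now ∅.
The set is empty and remains empty for the remaining 5 symbols.
No reachable set along the way intersects F.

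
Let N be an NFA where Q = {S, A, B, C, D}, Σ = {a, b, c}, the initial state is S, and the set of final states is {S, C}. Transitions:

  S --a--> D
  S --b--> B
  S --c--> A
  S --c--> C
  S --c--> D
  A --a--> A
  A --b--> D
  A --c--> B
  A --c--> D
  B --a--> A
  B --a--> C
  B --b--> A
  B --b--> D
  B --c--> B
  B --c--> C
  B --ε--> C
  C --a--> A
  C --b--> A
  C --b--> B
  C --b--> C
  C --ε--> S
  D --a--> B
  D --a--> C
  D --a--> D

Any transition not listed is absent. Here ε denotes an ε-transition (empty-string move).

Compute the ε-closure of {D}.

{D}

Begin with {D}.
No ε-moves leave this set, so the closure equals the set itself.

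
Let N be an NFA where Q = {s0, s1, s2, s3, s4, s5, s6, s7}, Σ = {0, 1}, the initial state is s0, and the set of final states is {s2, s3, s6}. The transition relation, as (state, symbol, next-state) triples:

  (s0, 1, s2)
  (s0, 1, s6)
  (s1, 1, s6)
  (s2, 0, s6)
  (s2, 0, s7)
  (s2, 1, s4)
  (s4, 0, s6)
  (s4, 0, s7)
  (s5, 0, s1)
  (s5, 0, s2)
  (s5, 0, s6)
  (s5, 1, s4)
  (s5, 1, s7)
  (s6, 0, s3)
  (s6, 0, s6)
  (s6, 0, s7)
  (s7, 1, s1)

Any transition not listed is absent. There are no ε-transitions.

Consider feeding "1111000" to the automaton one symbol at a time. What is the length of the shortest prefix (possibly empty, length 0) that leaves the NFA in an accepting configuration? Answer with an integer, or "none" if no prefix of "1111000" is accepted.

Start in {s0}.
Read '1': {s0} → {s2, s6}.
None of the earlier sets intersect F, but {s2, s6} does.

1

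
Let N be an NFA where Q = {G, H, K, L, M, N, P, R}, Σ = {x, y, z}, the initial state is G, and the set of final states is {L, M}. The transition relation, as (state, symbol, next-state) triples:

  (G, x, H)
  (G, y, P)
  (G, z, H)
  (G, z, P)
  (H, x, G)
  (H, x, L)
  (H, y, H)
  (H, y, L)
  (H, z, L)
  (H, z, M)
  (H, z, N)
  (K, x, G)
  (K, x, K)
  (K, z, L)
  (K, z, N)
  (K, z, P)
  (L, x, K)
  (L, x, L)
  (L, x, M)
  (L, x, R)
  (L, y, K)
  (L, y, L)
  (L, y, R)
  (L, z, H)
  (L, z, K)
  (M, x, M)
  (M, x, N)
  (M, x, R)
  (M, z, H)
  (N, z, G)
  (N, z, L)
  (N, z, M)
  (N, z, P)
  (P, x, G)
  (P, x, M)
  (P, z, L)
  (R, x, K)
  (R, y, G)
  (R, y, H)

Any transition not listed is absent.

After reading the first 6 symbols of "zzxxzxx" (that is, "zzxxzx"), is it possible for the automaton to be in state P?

No

Start in {G}.
Read 'z': G→{H, P}; now {H, P}.
Read 'z': H→{L, M, N}, P→{L}; now {L, M, N}.
Read 'x': L→{K, L, M, R}, M→{M, N, R}, N→∅; now {K, L, M, N, R}.
Read 'x': K→{G, K}, L→{K, L, M, R}, M→{M, N, R}, N→∅, R→{K}; now {G, K, L, M, N, R}.
Read 'z': G→{H, P}, K→{L, N, P}, L→{H, K}, M→{H}, N→{G, L, M, P}, R→∅; now {G, H, K, L, M, N, P}.
Read 'x': G→{H}, H→{G, L}, K→{G, K}, L→{K, L, M, R}, M→{M, N, R}, N→∅, P→{G, M}; now {G, H, K, L, M, N, R}.
State P is not in {G, H, K, L, M, N, R}.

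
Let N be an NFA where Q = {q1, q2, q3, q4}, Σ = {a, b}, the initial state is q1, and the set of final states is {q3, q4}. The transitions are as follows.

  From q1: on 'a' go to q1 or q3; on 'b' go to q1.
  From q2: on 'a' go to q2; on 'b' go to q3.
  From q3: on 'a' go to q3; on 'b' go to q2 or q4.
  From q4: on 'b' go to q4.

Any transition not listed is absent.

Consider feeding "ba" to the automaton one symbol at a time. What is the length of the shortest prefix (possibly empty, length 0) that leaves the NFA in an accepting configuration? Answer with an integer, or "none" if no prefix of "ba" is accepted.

2

Start in {q1}.
Read 'b': q1→{q1}; now {q1}.
Read 'a': q1→{q1, q3}; now {q1, q3}.
None of the earlier sets intersect F, but {q1, q3} does.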